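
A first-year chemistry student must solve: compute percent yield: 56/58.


% yield = actual/theoretical × 100
= 56/58 × 100
= 96.55%

96.55%


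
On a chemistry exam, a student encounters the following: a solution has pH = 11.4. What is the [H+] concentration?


[H+] = 10^(-pH) = 10^(-11.4)
= 3.98×10^-12 M

3.98×10^-12 M


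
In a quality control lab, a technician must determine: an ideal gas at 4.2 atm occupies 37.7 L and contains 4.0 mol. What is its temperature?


PV = nRT  (R = 0.08206 L·atm/(mol·K))
T = PV/(nR) = 4.2×37.7/(4.0×0.08206)
= 158.34/0.328240
= 482.39 K

482.39 K


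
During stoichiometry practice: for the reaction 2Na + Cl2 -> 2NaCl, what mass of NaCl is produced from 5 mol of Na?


Mole ratio NaCl:Na = 2:2
n(NaCl) = 5 × 2/2 = 5.000 mol
mass = 5.000 × 58.44 = 292.2 g

292.2 g


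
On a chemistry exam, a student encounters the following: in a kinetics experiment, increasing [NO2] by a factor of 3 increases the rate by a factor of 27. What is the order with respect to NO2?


rate ∝ [NO2]^n
3^n = 27 → n = 3
Order in NO2: 3

3


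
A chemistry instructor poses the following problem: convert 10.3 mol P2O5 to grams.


M(P2O5) = 141.94 g/mol
mass = n × M = 10.3 × 141.94 = 1461.98 g

1461.98 g


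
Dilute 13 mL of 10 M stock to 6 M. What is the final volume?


C1V1 = C2V2
10 × 13 = 6 × V2
V2 = 130/6 = 21.67 mL

21.67 mL


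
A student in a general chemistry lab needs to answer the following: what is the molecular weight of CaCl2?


M(CaCl2) = 1×40.08 + 2×35.45
= 40.08 + 70.9
= 110.98 g/mol

110.98 g/mol


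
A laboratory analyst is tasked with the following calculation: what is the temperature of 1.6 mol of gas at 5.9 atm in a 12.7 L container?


PV = nRT  (R = 0.08206 L·atm/(mol·K))
T = PV/(nR) = 5.9×12.7/(1.6×0.08206)
= 74.93/0.131296
= 570.70 K

570.70 K


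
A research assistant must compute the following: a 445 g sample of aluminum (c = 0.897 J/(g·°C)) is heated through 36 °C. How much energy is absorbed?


q = mcΔT = 445 × 0.897 × 36
= 14369.94 J

14369.94 J


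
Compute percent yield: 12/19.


% yield = actual/theoretical × 100
= 12/19 × 100
= 63.16%

63.16%


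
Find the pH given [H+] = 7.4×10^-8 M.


pH = -log10([H+]) = -log10(7.4×10^-8)
= 8 - log10(7.4)
= 8 - 0.87
= 7.13

7.13


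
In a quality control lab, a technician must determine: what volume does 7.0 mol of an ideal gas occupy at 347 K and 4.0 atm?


PV = nRT  (R = 0.08206 L·atm/(mol·K))
V = nRT/P = 7.0×0.08206×347/4.0
= 49.831 L

49.831 L


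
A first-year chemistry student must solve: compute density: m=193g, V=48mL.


ρ = mass/volume
= 193/48
= 4.021 g/mL

4.021 g/mL


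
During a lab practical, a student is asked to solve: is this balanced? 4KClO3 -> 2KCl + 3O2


Equation: 4KClO3 -> 2KCl + 3O2
Check atoms: Cl: 4≠2, K: 4≠2, O: 12≠6
Not balanced

No, not balanced


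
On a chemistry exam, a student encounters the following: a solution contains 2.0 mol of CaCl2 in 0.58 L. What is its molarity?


M = n/V = 2.0/0.58 = 3.448 mol/L

3.448 M


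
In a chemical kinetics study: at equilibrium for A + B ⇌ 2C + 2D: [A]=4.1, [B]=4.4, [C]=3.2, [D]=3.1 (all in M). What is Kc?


Kc = [C]^2[D]^2/([A][B])
= (3.2^2 × 3.1^2)/(4.1^1 × 4.4^1)
= 98.4064/18.04
= 5.455

5.455


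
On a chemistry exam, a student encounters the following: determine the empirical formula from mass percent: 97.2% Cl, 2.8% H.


Assume 100 g sample. Moles of each element:
  Cl: 97.2/35.45 = 2.742 mol
  H: 2.8/1.008 = 2.778 mol
Divide by smallest (2.742):
  Cl: 2.742/2.742 = 1.0
  H: 2.778/2.742 = 1.01
Empirical formula: HCl

HCl


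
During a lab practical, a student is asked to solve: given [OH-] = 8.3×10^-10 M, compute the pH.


pOH = -log10([OH-]) = -log10(8.3×10^-10)
= 10 - log10(8.3) = 9.08
pH = 14 - pOH = 14 - 9.08 = 4.92

4.92


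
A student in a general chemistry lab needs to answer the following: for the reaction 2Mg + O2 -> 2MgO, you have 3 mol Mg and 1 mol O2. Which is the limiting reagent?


Mole ratio available / coefficient:
  Mg: 3/2 = 1.500
  O2: 1/1 = 1.000
Smaller ratio is limiting.

O2


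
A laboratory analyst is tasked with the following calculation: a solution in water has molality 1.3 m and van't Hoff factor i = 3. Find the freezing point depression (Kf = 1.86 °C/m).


ΔTf = Kf × m × i
= 1.86 × 1.3 × 3
= 7.254 °C

7.254 °C


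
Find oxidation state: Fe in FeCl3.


x + 3(-1) = 0, so x = +3
Oxidation number: +3

+3


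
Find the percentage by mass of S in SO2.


M(SO2) = 1×32.07 + 2×16.0 = 64.07 g/mol
Mass of S = 1 × 32.07 = 32.07 g/mol
% S = 32.07/64.07 × 100 = 50.05%

50.05%


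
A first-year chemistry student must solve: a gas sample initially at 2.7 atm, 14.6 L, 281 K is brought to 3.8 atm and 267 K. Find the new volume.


P1V1/T1 = P2V2/T2
V2 = P1V1T2/(T1P2)
= 2.7×14.6×267/(281×3.8)
= 9.857 L

9.857 L


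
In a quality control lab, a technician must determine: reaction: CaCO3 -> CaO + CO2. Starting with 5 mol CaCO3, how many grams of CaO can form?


Mole ratio CaO:CaCO3 = 1:1
n(CaO) = 5 × 1/1 = 5.000 mol
mass = 5.000 × 56.08 = 280.4 g

280.4 g


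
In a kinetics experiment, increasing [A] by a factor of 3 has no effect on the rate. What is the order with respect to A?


rate ∝ [A]^n
rate ∝ [A]^0
Order in A: 0

0


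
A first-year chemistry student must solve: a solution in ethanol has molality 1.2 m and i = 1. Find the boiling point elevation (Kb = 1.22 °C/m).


ΔTb = Kb × m × i
= 1.22 × 1.2 × 1
= 1.464 °C

1.464 °C


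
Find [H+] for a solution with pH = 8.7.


[H+] = 10^(-pH) = 10^(-8.7)
= 2.0×10^-9 M

2.0×10^-9 M


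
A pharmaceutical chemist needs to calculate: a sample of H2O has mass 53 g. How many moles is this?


M(H2O) = 18.02 g/mol
n = mass/M = 53/18.02 = 2.9412 mol

2.9412 mol


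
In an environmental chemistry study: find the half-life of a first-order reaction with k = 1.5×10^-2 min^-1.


t½ = ln2/k = 0.693147/(1.5×10^-2 min^-1)
= 46.21 min

46.21 min


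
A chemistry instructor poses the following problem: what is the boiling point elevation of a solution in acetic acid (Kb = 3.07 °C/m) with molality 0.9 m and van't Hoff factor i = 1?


ΔTb = Kb × m × i
= 3.07 × 0.9 × 1
= 2.763 °C

2.763 °C


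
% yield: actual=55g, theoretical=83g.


% yield = actual/theoretical × 100
= 55/83 × 100
= 66.27%

66.27%


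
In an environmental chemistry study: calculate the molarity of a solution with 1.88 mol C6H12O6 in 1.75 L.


M = n/V = 1.88/1.75 = 1.074 mol/L

1.074 M


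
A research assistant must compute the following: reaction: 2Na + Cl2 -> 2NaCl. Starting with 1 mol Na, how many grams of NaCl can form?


Mole ratio NaCl:Na = 2:2
n(NaCl) = 1 × 2/2 = 1.000 mol
mass = 1.000 × 58.44 = 58.44 g

58.44 g


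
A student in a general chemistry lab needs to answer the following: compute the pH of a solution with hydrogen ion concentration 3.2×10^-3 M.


pH = -log10([H+]) = -log10(3.2×10^-3)
= 3 - log10(3.2)
= 3 - 0.51
= 2.49

2.49


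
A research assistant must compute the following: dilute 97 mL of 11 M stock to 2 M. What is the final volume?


C1V1 = C2V2
11 × 97 = 2 × V2
V2 = 1067/2 = 533.5 mL

533.5 mL


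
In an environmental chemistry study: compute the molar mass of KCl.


M(KCl) = 1×39.1 + 1×35.45
= 39.1 + 35.45
= 74.55 g/mol

74.55 g/mol


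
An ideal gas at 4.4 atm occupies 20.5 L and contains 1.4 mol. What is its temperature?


PV = nRT  (R = 0.08206 L·atm/(mol·K))
T = PV/(nR) = 4.4×20.5/(1.4×0.08206)
= 90.20/0.114884
= 785.14 K

785.14 K


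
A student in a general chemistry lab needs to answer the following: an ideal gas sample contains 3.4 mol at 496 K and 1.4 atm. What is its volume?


PV = nRT  (R = 0.08206 L·atm/(mol·K))
V = nRT/P = 3.4×0.08206×496/1.4
= 98.847 L

98.847 L


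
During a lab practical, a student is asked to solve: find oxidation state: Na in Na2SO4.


Group 1 metal: +1
Oxidation number: +1

+1


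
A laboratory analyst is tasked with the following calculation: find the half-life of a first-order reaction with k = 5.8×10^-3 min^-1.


t½ = ln2/k = 0.693147/(5.8×10^-3 min^-1)
= 119.5 min

119.5 min


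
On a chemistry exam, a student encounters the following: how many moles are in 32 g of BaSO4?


M(BaSO4) = 233.4 g/mol
n = mass/M = 32/233.4 = 0.1371 mol

0.1371 mol


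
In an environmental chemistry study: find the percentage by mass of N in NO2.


M(NO2) = 1×14.01 + 2×16.0 = 46.01 g/mol
Mass of N = 1 × 14.01 = 14.01 g/mol
% N = 14.01/46.01 × 100 = 30.45%

30.45%


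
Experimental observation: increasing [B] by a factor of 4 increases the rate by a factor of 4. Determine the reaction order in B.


rate ∝ [B]^n
4^n = 4 → n = 1
Order in B: 1

1


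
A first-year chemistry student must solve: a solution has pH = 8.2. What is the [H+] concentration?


[H+] = 10^(-pH) = 10^(-8.2)
= 6.31×10^-9 M

6.31×10^-9 M


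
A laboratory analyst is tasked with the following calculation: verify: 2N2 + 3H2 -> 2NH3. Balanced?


Equation: 2N2 + 3H2 -> 2NH3
Check atoms: H: 6=6, N: 4≠2
Not balanced

No, not balanced


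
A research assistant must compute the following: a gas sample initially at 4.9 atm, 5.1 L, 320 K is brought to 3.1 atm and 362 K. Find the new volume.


P1V1/T1 = P2V2/T2
V2 = P1V1T2/(T1P2)
= 4.9×5.1×362/(320×3.1)
= 9.119 L

9.119 L


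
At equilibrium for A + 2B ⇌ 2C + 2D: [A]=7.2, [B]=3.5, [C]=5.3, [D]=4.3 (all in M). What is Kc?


Kc = [C]^2[D]^2/([A][B]^2)
= (5.3^2 × 4.3^2)/(7.2^1 × 3.5^2)
= 519.3841/88.2
= 5.889

5.889


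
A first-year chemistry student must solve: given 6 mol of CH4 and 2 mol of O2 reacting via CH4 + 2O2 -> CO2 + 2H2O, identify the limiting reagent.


Mole ratio available / coefficient:
  CH4: 6/1 = 6.000
  O2: 2/2 = 1.000
Smaller ratio is limiting.

O2


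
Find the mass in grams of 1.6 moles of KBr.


M(KBr) = 119.0 g/mol
mass = n × M = 1.6 × 119.0 = 190.40 g

190.40 g


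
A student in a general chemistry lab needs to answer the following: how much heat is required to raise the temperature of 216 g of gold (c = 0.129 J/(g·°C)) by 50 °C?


q = mcΔT = 216 × 0.129 × 50
= 1393.20 J

1393.20 J


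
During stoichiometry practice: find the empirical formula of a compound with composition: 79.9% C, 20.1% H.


Assume 100 g sample. Moles of each element:
  C: 79.9/12.01 = 6.653 mol
  H: 20.1/1.008 = 19.94 mol
Divide by smallest (6.653):
  C: 6.653/6.653 = 1.0
  H: 19.94/6.653 = 3.0
Empirical formula: CH3

CH3


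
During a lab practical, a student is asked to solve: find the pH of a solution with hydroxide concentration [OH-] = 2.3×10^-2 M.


pOH = -log10([OH-]) = -log10(2.3×10^-2)
= 2 - log10(2.3) = 1.64
pH = 14 - pOH = 14 - 1.64 = 12.36

12.36


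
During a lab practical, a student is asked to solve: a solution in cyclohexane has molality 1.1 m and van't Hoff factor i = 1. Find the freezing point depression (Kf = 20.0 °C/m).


ΔTf = Kf × m × i
= 20.0 × 1.1 × 1
= 22.0 °C

22.0 °C


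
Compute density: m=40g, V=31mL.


ρ = mass/volume
= 40/31
= 1.29 g/mL

1.29 g/mL


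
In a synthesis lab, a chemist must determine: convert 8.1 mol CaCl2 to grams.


M(CaCl2) = 110.98 g/mol
mass = n × M = 8.1 × 110.98 = 898.94 g

898.94 g


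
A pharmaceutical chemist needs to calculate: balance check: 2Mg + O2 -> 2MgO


Equation: 2Mg + O2 -> 2MgO
Check atoms: Mg: 2=2, O: 2=2
Balanced

Yes, balanced


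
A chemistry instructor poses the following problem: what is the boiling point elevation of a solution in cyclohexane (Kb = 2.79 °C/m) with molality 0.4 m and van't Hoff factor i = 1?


ΔTb = Kb × m × i
= 2.79 × 0.4 × 1
= 1.116 °C

1.116 °C


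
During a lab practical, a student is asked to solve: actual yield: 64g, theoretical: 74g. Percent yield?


% yield = actual/theoretical × 100
= 64/74 × 100
= 86.49%

86.49%


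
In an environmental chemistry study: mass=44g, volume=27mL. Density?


ρ = mass/volume
= 44/27
= 1.63 g/mL

1.63 g/mL


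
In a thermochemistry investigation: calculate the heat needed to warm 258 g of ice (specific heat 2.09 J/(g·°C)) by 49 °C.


q = mcΔT = 258 × 2.09 × 49
= 26421.78 J

26421.78 J


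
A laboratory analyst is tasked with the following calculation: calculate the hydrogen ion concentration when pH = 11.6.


[H+] = 10^(-pH) = 10^(-11.6)
= 2.51×10^-12 M

2.51×10^-12 M


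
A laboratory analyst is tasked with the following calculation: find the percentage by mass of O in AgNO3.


M(AgNO3) = 1×107.87 + 1×14.01 + 3×16.0 = 169.88 g/mol
Mass of O = 3 × 16.0 = 48.00 g/mol
% O = 48.00/169.88 × 100 = 28.26%

28.26%


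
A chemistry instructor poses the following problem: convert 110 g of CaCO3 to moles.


M(CaCO3) = 100.09 g/mol
n = mass/M = 110/100.09 = 1.099 mol

1.099 mol


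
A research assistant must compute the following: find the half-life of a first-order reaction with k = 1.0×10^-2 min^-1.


t½ = ln2/k = 0.693147/(1.0×10^-2 min^-1)
= 69.31 min

69.31 min


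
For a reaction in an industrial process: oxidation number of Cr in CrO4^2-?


x + 4(-2) = -2, so x = +6
Oxidation number: +6

+6


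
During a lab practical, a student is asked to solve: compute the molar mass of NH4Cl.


M(NH4Cl) = 1×14.01 + 4×1.008 + 1×35.45
= 14.01 + 4.03 + 35.45
= 53.49 g/mol

53.49 g/mol


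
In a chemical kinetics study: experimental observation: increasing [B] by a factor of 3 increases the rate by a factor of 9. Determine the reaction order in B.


rate ∝ [B]^n
3^n = 9 → n = 2
Order in B: 2

2


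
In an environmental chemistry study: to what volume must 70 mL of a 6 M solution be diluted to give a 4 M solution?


C1V1 = C2V2
6 × 70 = 4 × V2
V2 = 420/4 = 105.0 mL

105.0 mL


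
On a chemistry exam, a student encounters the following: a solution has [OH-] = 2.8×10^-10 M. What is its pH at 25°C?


pOH = -log10([OH-]) = -log10(2.8×10^-10)
= 10 - log10(2.8) = 9.55
pH = 14 - pOH = 14 - 9.55 = 4.45

4.45


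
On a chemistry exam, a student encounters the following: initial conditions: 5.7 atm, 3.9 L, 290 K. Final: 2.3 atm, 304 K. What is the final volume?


P1V1/T1 = P2V2/T2
V2 = P1V1T2/(T1P2)
= 5.7×3.9×304/(290×2.3)
= 10.132 L

10.132 L


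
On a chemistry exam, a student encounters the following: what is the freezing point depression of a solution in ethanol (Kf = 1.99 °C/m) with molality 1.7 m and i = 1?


ΔTf = Kf × m × i
= 1.99 × 1.7 × 1
= 3.383 °C

3.383 °C


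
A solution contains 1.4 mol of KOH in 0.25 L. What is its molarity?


M = n/V = 1.4/0.25 = 5.600 mol/L

5.600 M


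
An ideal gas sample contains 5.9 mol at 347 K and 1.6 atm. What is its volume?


PV = nRT  (R = 0.08206 L·atm/(mol·K))
V = nRT/P = 5.9×0.08206×347/1.6
= 105.001 L

105.001 L


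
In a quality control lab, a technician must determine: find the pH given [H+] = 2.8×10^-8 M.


pH = -log10([H+]) = -log10(2.8×10^-8)
= 8 - log10(2.8)
= 8 - 0.45
= 7.55

7.55


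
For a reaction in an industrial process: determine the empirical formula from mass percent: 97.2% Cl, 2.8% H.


Assume 100 g sample. Moles of each element:
  Cl: 97.2/35.45 = 2.742 mol
  H: 2.8/1.008 = 2.778 mol
Divide by smallest (2.742):
  Cl: 2.742/2.742 = 1.0
  H: 2.778/2.742 = 1.01
Empirical formula: HCl

HCl


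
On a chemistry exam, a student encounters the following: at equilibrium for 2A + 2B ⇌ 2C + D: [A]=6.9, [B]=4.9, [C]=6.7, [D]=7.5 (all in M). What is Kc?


Kc = [C]^2[D]/([A]^2[B]^2)
= (6.7^2 × 7.5^1)/(6.9^2 × 4.9^2)
= 336.675/1143.1161
= 0.2945

0.2945


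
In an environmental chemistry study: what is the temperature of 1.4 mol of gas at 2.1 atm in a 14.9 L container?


PV = nRT  (R = 0.08206 L·atm/(mol·K))
T = PV/(nR) = 2.1×14.9/(1.4×0.08206)
= 31.29/0.114884
= 272.36 K

272.36 K


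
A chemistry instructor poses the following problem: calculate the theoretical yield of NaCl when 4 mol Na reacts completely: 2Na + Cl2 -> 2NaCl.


Mole ratio NaCl:Na = 2:2
n(NaCl) = 4 × 2/2 = 4.000 mol
mass = 4.000 × 58.44 = 233.76 g

233.76 g


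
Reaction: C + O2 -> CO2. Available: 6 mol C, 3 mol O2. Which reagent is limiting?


Mole ratio available / coefficient:
  C: 6/1 = 6.000
  O2: 3/1 = 3.000
Smaller ratio is limiting.

O2


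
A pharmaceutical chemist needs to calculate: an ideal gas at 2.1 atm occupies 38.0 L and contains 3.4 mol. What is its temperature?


PV = nRT  (R = 0.08206 L·atm/(mol·K))
T = PV/(nR) = 2.1×38.0/(3.4×0.08206)
= 79.80/0.279004
= 286.02 K

286.02 K


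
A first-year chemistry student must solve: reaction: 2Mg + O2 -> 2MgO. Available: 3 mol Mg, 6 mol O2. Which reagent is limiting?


Mole ratio available / coefficient:
  Mg: 3/2 = 1.500
  O2: 6/1 = 6.000
Smaller ratio is limiting.

Mg


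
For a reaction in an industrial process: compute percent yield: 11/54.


% yield = actual/theoretical × 100
= 11/54 × 100
= 20.37%

20.37%


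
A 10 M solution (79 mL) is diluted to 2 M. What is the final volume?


C1V1 = C2V2
10 × 79 = 2 × V2
V2 = 790/2 = 395.0 mL

395.0 mL


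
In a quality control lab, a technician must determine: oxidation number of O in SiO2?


O is usually -2
Oxidation number: -2

-2


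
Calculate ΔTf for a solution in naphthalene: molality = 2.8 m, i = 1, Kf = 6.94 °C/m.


ΔTf = Kf × m × i
= 6.94 × 2.8 × 1
= 19.432 °C

19.432 °C


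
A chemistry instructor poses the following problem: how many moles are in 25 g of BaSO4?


M(BaSO4) = 233.4 g/mol
n = mass/M = 25/233.4 = 0.1071 mol

0.1071 mol


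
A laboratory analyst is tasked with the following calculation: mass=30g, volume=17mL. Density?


ρ = mass/volume
= 30/17
= 1.765 g/mL

1.765 g/mL


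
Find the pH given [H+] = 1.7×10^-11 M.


pH = -log10([H+]) = -log10(1.7×10^-11)
= 11 - log10(1.7)
= 11 - 0.23
= 10.77

10.77


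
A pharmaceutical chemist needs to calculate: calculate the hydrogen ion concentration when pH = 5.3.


[H+] = 10^(-pH) = 10^(-5.3)
= 5.01×10^-6 M

5.01×10^-6 M


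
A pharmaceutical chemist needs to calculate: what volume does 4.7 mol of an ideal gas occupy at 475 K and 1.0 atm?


PV = nRT  (R = 0.08206 L·atm/(mol·K))
V = nRT/P = 4.7×0.08206×475/1.0
= 183.199 L

183.199 L


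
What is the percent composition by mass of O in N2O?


M(N2O) = 2×14.01 + 1×16.0 = 44.02 g/mol
Mass of O = 1 × 16.0 = 16.00 g/mol
% O = 16.00/44.02 × 100 = 36.35%

36.35%


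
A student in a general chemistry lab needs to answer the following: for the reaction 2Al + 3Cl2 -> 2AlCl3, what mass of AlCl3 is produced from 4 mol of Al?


Mole ratio AlCl3:Al = 2:2
n(AlCl3) = 4 × 2/2 = 4.000 mol
mass = 4.000 × 133.33 = 533.32 g

533.32 g


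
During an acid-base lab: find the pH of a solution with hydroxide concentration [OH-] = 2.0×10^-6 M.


pOH = -log10([OH-]) = -log10(2.0×10^-6)
= 6 - log10(2.0) = 5.7
pH = 14 - pOH = 14 - 5.7 = 8.3

8.3


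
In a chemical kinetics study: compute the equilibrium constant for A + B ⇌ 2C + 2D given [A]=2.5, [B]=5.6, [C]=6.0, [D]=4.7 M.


Kc = [C]^2[D]^2/([A][B])
= (6.0^2 × 4.7^2)/(2.5^1 × 5.6^1)
= 795.24/14
= 56.80

56.80


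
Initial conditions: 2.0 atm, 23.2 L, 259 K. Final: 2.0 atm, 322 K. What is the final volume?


P1V1/T1 = P2V2/T2
V2 = P1V1T2/(T1P2)
= 2.0×23.2×322/(259×2.0)
= 28.843 L

28.843 L


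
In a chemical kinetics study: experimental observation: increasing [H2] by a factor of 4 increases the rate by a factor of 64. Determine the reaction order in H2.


rate ∝ [H2]^n
4^n = 64 → n = 3
Order in H2: 3

3


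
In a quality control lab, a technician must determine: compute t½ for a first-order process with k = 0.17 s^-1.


t½ = ln2/k = 0.693147/(0.17 s^-1)
= 4.077 s

4.077 s


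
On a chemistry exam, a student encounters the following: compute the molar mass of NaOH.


M(NaOH) = 1×22.99 + 1×16.0 + 1×1.008
= 22.99 + 16.0 + 1.01
= 40.0 g/mol

40.0 g/mol


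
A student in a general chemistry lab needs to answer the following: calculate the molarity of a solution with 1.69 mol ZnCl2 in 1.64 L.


M = n/V = 1.69/1.64 = 1.030 mol/L

1.030 M


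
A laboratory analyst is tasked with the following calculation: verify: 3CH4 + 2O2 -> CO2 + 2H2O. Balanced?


Equation: 3CH4 + 2O2 -> CO2 + 2H2O
Check atoms: C: 3≠1, H: 12≠4, O: 4=4
Not balanced

No, not balanced


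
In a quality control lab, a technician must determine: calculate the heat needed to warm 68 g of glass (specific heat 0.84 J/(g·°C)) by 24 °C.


q = mcΔT = 68 × 0.84 × 24
= 1370.88 J

1370.88 J


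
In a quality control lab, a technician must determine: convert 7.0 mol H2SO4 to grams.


M(H2SO4) = 98.09 g/mol
mass = n × M = 7.0 × 98.09 = 686.63 g

686.63 g


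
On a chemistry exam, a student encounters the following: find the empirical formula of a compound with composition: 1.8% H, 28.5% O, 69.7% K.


Assume 100 g sample. Moles of each element:
  H: 1.8/1.008 = 1.786 mol
  O: 28.5/16.0 = 1.781 mol
  K: 69.7/39.1 = 1.783 mol
Divide by smallest (1.781):
  H: 1.786/1.781 = 1.0
  O: 1.781/1.781 = 1.0
  K: 1.783/1.781 = 1.0
Empirical formula: KOH

KOH


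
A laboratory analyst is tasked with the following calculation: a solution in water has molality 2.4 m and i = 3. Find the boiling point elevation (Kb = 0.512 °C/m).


ΔTb = Kb × m × i
= 0.512 × 2.4 × 3
= 3.6864 °C

3.6864 °C


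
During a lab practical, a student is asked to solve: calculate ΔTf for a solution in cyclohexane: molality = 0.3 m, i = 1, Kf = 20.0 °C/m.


ΔTf = Kf × m × i
= 20.0 × 0.3 × 1
= 6.0 °C

6.0 °C


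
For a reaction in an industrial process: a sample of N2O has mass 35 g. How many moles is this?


M(N2O) = 44.02 g/mol
n = mass/M = 35/44.02 = 0.7951 mol

0.7951 mol


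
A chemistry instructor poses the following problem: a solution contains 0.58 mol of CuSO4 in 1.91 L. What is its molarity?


M = n/V = 0.58/1.91 = 0.304 mol/L

0.304 M


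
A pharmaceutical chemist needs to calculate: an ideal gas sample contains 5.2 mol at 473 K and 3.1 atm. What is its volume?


PV = nRT  (R = 0.08206 L·atm/(mol·K))
V = nRT/P = 5.2×0.08206×473/3.1
= 65.108 L

65.108 L


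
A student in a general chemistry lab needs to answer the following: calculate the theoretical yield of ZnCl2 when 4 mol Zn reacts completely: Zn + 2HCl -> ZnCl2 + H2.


Mole ratio ZnCl2:Zn = 1:1
n(ZnCl2) = 4 × 1/1 = 4.000 mol
mass = 4.000 × 136.28 = 545.12 g

545.12 g


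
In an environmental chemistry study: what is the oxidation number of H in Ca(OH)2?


H is +1 with nonmetals
Oxidation number: +1

+1


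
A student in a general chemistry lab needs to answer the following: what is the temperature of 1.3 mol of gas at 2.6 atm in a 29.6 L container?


PV = nRT  (R = 0.08206 L·atm/(mol·K))
T = PV/(nR) = 2.6×29.6/(1.3×0.08206)
= 76.96/0.106678
= 721.42 K

721.42 K


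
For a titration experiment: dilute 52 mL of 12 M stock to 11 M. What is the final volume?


C1V1 = C2V2
12 × 52 = 11 × V2
V2 = 624/11 = 56.73 mL

56.73 mL


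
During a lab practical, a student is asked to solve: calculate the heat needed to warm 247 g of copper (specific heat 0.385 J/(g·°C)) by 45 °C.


q = mcΔT = 247 × 0.385 × 45
= 4279.28 J

4279.28 J


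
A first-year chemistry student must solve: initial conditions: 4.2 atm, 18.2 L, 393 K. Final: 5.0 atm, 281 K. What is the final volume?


P1V1/T1 = P2V2/T2
V2 = P1V1T2/(T1P2)
= 4.2×18.2×281/(393×5.0)
= 10.931 L

10.931 L


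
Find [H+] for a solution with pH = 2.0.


[H+] = 10^(-pH) = 10^(-2.0)
= 1.0×10^-2 M

1.0×10^-2 M


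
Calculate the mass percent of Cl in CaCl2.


M(CaCl2) = 1×40.08 + 2×35.45 = 110.98 g/mol
Mass of Cl = 2 × 35.45 = 70.90 g/mol
% Cl = 70.90/110.98 × 100 = 63.89%

63.89%


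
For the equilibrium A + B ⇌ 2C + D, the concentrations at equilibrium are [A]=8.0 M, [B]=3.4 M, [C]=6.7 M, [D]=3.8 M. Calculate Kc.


Kc = [C]^2[D]/([A][B])
= (6.7^2 × 3.8^1)/(8.0^1 × 3.4^1)
= 170.582/27.2
= 6.271

6.271


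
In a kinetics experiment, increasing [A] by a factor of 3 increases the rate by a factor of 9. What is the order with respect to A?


rate ∝ [A]^n
3^n = 9 → n = 2
Order in A: 2

2


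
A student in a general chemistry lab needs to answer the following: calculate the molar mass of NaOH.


M(NaOH) = 1×22.99 + 1×16.0 + 1×1.008
= 22.99 + 16.0 + 1.01
= 40.0 g/mol

40.0 g/mol


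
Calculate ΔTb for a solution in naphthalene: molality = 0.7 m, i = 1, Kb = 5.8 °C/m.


ΔTb = Kb × m × i
= 5.8 × 0.7 × 1
= 4.06 °C

4.06 °C


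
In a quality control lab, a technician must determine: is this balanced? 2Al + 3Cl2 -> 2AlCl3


Equation: 2Al + 3Cl2 -> 2AlCl3
Check atoms: Al: 2=2, Cl: 6=6
Balanced

Yes, balanced


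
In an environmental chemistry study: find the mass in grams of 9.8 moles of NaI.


M(NaI) = 149.89 g/mol
mass = n × M = 9.8 × 149.89 = 1468.92 g

1468.92 g


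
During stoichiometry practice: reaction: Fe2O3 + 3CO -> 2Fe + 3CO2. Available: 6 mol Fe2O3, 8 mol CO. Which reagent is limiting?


Mole ratio available / coefficient:
  Fe2O3: 6/1 = 6.000
  CO: 8/3 = 2.667
Smaller ratio is limiting.

CO


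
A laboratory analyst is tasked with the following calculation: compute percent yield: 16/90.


% yield = actual/theoretical × 100
= 16/90 × 100
= 17.78%

17.78%


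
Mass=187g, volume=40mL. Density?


ρ = mass/volume
= 187/40
= 4.675 g/mL

4.675 g/mL


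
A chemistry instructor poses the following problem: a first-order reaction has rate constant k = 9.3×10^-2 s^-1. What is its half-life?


t½ = ln2/k = 0.693147/(9.3×10^-2 s^-1)
= 7.453 s

7.453 s


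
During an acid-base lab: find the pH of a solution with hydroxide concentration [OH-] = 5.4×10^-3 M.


pOH = -log10([OH-]) = -log10(5.4×10^-3)
= 3 - log10(5.4) = 2.27
pH = 14 - pOH = 14 - 2.27 = 11.73

11.73


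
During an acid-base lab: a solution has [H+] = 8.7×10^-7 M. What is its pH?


pH = -log10([H+]) = -log10(8.7×10^-7)
= 7 - log10(8.7)
= 7 - 0.94
= 6.06

6.06


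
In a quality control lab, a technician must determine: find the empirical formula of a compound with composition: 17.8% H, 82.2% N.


Assume 100 g sample. Moles of each element:
  H: 17.8/1.008 = 17.659 mol
  N: 82.2/14.01 = 5.867 mol
Divide by smallest (5.867):
  H: 17.659/5.867 = 3.01
  N: 5.867/5.867 = 1.0
Empirical formula: NH3

NH3


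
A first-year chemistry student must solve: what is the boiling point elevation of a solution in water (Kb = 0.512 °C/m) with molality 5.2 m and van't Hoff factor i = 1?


ΔTb = Kb × m × i
= 0.512 × 5.2 × 1
= 2.6624 °C

2.6624 °C


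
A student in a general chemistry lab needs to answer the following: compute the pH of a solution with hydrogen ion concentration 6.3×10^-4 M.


pH = -log10([H+]) = -log10(6.3×10^-4)
= 4 - log10(6.3)
= 4 - 0.8
= 3.2

3.2


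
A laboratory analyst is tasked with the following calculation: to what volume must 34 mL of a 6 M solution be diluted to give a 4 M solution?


C1V1 = C2V2
6 × 34 = 4 × V2
V2 = 204/4 = 51.0 mL

51.0 mL


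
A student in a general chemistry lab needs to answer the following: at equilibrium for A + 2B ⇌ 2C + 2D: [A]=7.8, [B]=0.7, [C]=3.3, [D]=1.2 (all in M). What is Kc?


Kc = [C]^2[D]^2/([A][B]^2)
= (3.3^2 × 1.2^2)/(7.8^1 × 0.7^2)
= 15.6816/3.822
= 4.103

4.103


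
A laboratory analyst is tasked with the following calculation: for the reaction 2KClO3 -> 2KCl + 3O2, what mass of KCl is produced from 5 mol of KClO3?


Mole ratio KCl:KClO3 = 2:2
n(KCl) = 5 × 2/2 = 5.000 mol
mass = 5.000 × 74.55 = 372.75 g

372.75 g


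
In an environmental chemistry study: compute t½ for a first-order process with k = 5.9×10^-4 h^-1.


t½ = ln2/k = 0.693147/(5.9×10^-4 h^-1)
= 1175 h

1175 h


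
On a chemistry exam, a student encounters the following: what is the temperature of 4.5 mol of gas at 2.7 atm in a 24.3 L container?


PV = nRT  (R = 0.08206 L·atm/(mol·K))
T = PV/(nR) = 2.7×24.3/(4.5×0.08206)
= 65.61/0.369270
= 177.67 K

177.67 K


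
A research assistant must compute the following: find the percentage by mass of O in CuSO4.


M(CuSO4) = 1×63.55 + 1×32.07 + 4×16.0 = 159.62 g/mol
Mass of O = 4 × 16.0 = 64.00 g/mol
% O = 64.00/159.62 × 100 = 40.10%

40.10%


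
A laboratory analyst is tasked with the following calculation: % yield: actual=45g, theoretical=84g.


% yield = actual/theoretical × 100
= 45/84 × 100
= 53.57%

53.57%


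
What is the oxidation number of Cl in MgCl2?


halide: -1
Oxidation number: -1

-1


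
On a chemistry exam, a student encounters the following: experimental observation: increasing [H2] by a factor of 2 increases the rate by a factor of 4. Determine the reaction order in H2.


rate ∝ [H2]^n
2^n = 4 → n = 2
Order in H2: 2

2


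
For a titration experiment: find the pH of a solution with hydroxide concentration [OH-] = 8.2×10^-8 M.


pOH = -log10([OH-]) = -log10(8.2×10^-8)
= 8 - log10(8.2) = 7.09
pH = 14 - pOH = 14 - 7.09 = 6.91

6.91


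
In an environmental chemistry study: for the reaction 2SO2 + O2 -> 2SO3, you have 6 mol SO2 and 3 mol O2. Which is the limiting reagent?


Mole ratio available / coefficient:
  SO2: 6/2 = 3.000
  O2: 3/1 = 3.000
Smaller ratio is limiting.

neither (stoichiometric); SO2 and O2 are fully consumed


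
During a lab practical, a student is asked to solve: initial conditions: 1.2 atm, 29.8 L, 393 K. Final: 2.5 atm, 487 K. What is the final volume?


P1V1/T1 = P2V2/T2
V2 = P1V1T2/(T1P2)
= 1.2×29.8×487/(393×2.5)
= 17.725 L

17.725 L


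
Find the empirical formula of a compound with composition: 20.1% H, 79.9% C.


Assume 100 g sample. Moles of each element:
  H: 20.1/1.008 = 19.94 mol
  C: 79.9/12.01 = 6.653 mol
Divide by smallest (6.653):
  H: 19.94/6.653 = 3.0
  C: 6.653/6.653 = 1.0
Empirical formula: CH3

CH3


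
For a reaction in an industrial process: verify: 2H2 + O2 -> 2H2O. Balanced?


Equation: 2H2 + O2 -> 2H2O
Check atoms: H: 4=4, O: 2=2
Balanced

Yes, balanced


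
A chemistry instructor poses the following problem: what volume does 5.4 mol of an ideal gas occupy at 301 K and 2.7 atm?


PV = nRT  (R = 0.08206 L·atm/(mol·K))
V = nRT/P = 5.4×0.08206×301/2.7
= 49.4 L

49.4 L


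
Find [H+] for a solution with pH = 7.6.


[H+] = 10^(-pH) = 10^(-7.6)
= 2.51×10^-8 M

2.51×10^-8 M


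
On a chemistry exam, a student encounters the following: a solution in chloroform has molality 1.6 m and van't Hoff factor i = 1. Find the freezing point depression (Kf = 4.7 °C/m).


ΔTf = Kf × m × i
= 4.7 × 1.6 × 1
= 7.52 °C

7.52 °C


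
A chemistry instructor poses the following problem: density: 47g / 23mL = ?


ρ = mass/volume
= 47/23
= 2.043 g/mL

2.043 g/mL


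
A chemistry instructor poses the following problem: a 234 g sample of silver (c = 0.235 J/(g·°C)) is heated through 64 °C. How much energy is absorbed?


q = mcΔT = 234 × 0.235 × 64
= 3519.36 J

3519.36 J


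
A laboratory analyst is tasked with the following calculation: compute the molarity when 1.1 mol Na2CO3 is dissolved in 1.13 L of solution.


M = n/V = 1.1/1.13 = 0.973 mol/L

0.973 M


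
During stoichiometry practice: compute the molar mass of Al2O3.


M(Al2O3) = 2×26.98 + 3×16.0
= 53.96 + 48.0
= 101.96 g/mol

101.96 g/mol


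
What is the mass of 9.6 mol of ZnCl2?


M(ZnCl2) = 136.28 g/mol
mass = n × M = 9.6 × 136.28 = 1308.29 g

1308.29 g


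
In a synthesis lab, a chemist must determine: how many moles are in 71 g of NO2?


M(NO2) = 46.01 g/mol
n = mass/M = 71/46.01 = 1.5431 mol

1.5431 mol


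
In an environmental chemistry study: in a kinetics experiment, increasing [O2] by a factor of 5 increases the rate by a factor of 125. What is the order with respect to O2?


rate ∝ [O2]^n
5^n = 125 → n = 3
Order in O2: 3

3


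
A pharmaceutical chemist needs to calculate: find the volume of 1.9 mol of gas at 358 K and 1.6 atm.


PV = nRT  (R = 0.08206 L·atm/(mol·K))
V = nRT/P = 1.9×0.08206×358/1.6
= 34.886 L

34.886 L


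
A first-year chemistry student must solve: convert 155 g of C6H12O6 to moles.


M(C6H12O6) = 180.16 g/mol
n = mass/M = 155/180.16 = 0.8603 mol

0.8603 mol


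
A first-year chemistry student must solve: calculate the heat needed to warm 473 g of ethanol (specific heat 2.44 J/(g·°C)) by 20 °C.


q = mcΔT = 473 × 2.44 × 20
= 23082.40 J

23082.40 J


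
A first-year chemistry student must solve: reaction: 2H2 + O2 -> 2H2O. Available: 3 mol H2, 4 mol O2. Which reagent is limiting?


Mole ratio available / coefficient:
  H2: 3/2 = 1.500
  O2: 4/1 = 4.000
Smaller ratio is limiting.

H2


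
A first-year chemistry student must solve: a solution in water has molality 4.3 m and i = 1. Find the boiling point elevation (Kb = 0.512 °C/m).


ΔTb = Kb × m × i
= 0.512 × 4.3 × 1
= 2.2016 °C

2.2016 °C


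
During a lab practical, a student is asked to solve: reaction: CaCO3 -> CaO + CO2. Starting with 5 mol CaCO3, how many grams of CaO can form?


Mole ratio CaO:CaCO3 = 1:1
n(CaO) = 5 × 1/1 = 5.000 mol
mass = 5.000 × 56.08 = 280.4 g

280.4 g


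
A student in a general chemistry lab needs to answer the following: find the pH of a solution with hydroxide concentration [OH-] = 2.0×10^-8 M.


pOH = -log10([OH-]) = -log10(2.0×10^-8)
= 8 - log10(2.0) = 7.7
pH = 14 - pOH = 14 - 7.7 = 6.3

6.3


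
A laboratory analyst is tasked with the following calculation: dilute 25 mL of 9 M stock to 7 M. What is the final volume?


C1V1 = C2V2
9 × 25 = 7 × V2
V2 = 225/7 = 32.14 mL

32.14 mL


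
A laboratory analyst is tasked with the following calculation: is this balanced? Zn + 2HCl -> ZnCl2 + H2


Equation: Zn + 2HCl -> ZnCl2 + H2
Check atoms: Cl: 2=2, H: 2=2, Zn: 1=1
Balanced

Yes, balanced


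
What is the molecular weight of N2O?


M(N2O) = 2×14.01 + 1×16.0
= 28.02 + 16.0
= 44.02 g/mol

44.02 g/mol


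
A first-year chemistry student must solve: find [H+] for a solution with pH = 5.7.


[H+] = 10^(-pH) = 10^(-5.7)
= 2.0×10^-6 M

2.0×10^-6 M


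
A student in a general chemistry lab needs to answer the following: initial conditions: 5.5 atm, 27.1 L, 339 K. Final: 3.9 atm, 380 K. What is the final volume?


P1V1/T1 = P2V2/T2
V2 = P1V1T2/(T1P2)
= 5.5×27.1×380/(339×3.9)
= 42.84 L

42.84 L


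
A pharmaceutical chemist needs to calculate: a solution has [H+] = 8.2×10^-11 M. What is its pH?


pH = -log10([H+]) = -log10(8.2×10^-11)
= 11 - log10(8.2)
= 11 - 0.91
= 10.09

10.09


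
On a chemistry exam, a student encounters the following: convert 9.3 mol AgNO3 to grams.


M(AgNO3) = 169.88 g/mol
mass = n × M = 9.3 × 169.88 = 1579.88 g

1579.88 g


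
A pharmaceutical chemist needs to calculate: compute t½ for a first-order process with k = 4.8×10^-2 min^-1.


t½ = ln2/k = 0.693147/(4.8×10^-2 min^-1)
= 14.44 min

14.44 min


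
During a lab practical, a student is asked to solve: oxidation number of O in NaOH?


O is usually -2
Oxidation number: -2

-2


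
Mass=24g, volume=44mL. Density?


ρ = mass/volume
= 24/44
= 0.545 g/mL

0.545 g/mL


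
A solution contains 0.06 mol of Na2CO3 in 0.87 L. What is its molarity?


M = n/V = 0.06/0.87 = 0.069 mol/L

0.069 M


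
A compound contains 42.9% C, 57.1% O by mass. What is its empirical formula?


Assume 100 g sample. Moles of each element:
  C: 42.9/12.01 = 3.572 mol
  O: 57.1/16.0 = 3.569 mol
Divide by smallest (3.569):
  C: 3.572/3.569 = 1.0
  O: 3.569/3.569 = 1.0
Empirical formula: CO

CO


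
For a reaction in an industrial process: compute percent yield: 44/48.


% yield = actual/theoretical × 100
= 44/48 × 100
= 91.67%

91.67%


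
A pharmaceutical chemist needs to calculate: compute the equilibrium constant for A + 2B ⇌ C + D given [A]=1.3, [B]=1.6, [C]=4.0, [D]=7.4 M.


Kc = [C][D]/([A][B]^2)
= (4.0^1 × 7.4^1)/(1.3^1 × 1.6^2)
= 29.6/3.328
= 8.894

8.894


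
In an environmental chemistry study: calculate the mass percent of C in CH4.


M(CH4) = 1×12.01 + 4×1.008 = 16.042 g/mol
Mass of C = 1 × 12.01 = 12.01 g/mol
% C = 12.01/16.042 × 100 = 74.87%

74.87%


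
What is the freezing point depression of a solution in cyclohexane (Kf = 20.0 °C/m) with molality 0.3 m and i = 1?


ΔTf = Kf × m × i
= 20.0 × 0.3 × 1
= 6.0 °C

6.0 °C


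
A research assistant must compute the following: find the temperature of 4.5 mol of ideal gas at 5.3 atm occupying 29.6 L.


PV = nRT  (R = 0.08206 L·atm/(mol·K))
T = PV/(nR) = 5.3×29.6/(4.5×0.08206)
= 156.88/0.369270
= 424.84 K

424.84 K


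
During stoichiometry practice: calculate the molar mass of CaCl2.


M(CaCl2) = 1×40.08 + 2×35.45
= 40.08 + 70.9
= 110.98 g/mol

110.98 g/mol


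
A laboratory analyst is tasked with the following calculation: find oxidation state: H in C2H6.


H is +1 with nonmetals
Oxidation number: +1

+1


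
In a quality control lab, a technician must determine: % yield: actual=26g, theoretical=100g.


% yield = actual/theoretical × 100
= 26/100 × 100
= 26.0%

26.0%


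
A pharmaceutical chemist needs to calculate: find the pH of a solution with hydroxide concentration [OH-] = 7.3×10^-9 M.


pOH = -log10([OH-]) = -log10(7.3×10^-9)
= 9 - log10(7.3) = 8.14
pH = 14 - pOH = 14 - 8.14 = 5.86

5.86


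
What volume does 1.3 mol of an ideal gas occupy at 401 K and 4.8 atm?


PV = nRT  (R = 0.08206 L·atm/(mol·K))
V = nRT/P = 1.3×0.08206×401/4.8
= 8.912 L

8.912 L


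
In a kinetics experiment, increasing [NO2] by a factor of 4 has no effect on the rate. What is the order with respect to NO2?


rate ∝ [NO2]^n
rate ∝ [NO2]^0
Order in NO2: 0

0


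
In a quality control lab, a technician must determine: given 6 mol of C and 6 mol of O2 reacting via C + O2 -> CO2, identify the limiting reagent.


Mole ratio available / coefficient:
  C: 6/1 = 6.000
  O2: 6/1 = 6.000
Smaller ratio is limiting.

neither (stoichiometric); C and O2 are fully consumed


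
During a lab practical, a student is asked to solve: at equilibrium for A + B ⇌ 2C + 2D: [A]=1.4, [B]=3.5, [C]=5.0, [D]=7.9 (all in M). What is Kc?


Kc = [C]^2[D]^2/([A][B])
= (5.0^2 × 7.9^2)/(1.4^1 × 3.5^1)
= 1560.25/4.9
= 318.4

318.4


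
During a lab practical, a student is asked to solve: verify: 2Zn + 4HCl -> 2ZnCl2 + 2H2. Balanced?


Equation: 2Zn + 4HCl -> 2ZnCl2 + 2H2
Check atoms: Cl: 4=4, H: 4=4, Zn: 2=2
Balanced

Yes, balanced


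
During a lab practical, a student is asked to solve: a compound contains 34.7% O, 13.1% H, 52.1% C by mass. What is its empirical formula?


Assume 100 g sample. Moles of each element:
  O: 34.7/16.0 = 2.169 mol
  H: 13.1/1.008 = 12.996 mol
  C: 52.1/12.01 = 4.338 mol
Divide by smallest (2.169):
  O: 2.169/2.169 = 1.0
  H: 12.996/2.169 = 5.99
  C: 4.338/2.169 = 2.0
Empirical formula: C2H6O

C2H6O


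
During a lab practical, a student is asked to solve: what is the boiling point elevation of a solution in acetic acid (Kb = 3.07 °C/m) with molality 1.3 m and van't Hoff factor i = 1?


ΔTb = Kb × m × i
= 3.07 × 1.3 × 1
= 3.991 °C

3.991 °C


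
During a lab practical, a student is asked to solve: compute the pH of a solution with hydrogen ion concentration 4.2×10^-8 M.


pH = -log10([H+]) = -log10(4.2×10^-8)
= 8 - log10(4.2)
= 8 - 0.62
= 7.38

7.38
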